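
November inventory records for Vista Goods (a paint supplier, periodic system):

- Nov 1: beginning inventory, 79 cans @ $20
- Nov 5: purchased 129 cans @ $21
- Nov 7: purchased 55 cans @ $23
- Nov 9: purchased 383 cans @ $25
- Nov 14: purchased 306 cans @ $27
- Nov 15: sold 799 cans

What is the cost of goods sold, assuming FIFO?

Nov 15, 799 sold [FIFO — oldest first]: 79 @ $20 + 129 @ $21 + 55 @ $23 + 383 @ $25 + 153 @ $27 = $19,260
Ending inventory: 153 @ $27 = $4,131

COGS = $19,260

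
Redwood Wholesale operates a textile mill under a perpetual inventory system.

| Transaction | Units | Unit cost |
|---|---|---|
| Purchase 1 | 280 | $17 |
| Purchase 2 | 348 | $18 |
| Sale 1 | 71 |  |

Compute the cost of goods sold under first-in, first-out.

COGS = $1,207

Sale 1 (71) [FIFO — oldest first]: 71 @ $17 = $1,207
Ending inventory: 209 @ $17 + 348 @ $18 = $9,817
Check: goods available $11,024 = COGS $1,207 + ending $9,817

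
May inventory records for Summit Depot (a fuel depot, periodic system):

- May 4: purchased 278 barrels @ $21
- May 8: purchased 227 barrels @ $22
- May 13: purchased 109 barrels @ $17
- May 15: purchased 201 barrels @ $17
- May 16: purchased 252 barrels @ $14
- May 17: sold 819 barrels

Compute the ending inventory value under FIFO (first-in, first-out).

Ending inventory = $3,472

May 17, 819 sold [FIFO — oldest first]: 278 @ $21 + 227 @ $22 + 109 @ $17 + 201 @ $17 + 4 @ $14 = $16,158
Ending inventory: 248 @ $14 = $3,472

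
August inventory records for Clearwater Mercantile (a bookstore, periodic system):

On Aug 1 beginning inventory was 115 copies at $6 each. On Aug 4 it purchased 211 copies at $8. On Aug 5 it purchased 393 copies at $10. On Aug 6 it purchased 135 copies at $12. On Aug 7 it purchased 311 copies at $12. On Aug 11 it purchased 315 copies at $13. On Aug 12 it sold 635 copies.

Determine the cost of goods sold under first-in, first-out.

Aug 12, 635 sold [FIFO — oldest first]: 115 @ $6 + 211 @ $8 + 309 @ $10 = $5,468
Ending inventory: 84 @ $10 + 135 @ $12 + 311 @ $12 + 315 @ $13 = $10,287
Check: goods available $15,755 = COGS $5,468 + ending $10,287

COGS = $5,468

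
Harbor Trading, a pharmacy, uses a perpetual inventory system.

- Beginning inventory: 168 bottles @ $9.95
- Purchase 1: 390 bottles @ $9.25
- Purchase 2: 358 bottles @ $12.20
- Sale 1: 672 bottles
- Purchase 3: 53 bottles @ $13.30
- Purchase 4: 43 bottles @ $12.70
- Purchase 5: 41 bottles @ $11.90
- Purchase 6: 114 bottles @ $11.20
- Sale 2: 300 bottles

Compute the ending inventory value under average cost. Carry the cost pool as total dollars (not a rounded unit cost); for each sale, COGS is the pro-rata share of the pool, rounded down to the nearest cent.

After Beginning: 168 on hand, pool $1,671.60 (≈ $9.9500 each)
After Purchase 1: 558 on hand, pool $5,279.10 (≈ $9.4608 each)
After Purchase 2: 916 on hand, pool $9,646.70 (≈ $10.5313 each)
Sale 1, sell 672: 672/916 × $9,646.70 → $7,077.05
After Purchase 3: 297 on hand, pool $3,274.55 (≈ $11.0254 each)
After Purchase 4: 340 on hand, pool $3,820.65 (≈ $11.2372 each)
After Purchase 5: 381 on hand, pool $4,308.55 (≈ $11.3085 each)
After Purchase 6: 495 on hand, pool $5,585.35 (≈ $11.2835 each)
Sale 2, sell 300: 300/495 × $5,585.35 → $3,385.06
Total COGS = $7,077.05 + $3,385.06 = $10,462.11
Ending inventory (cost pool remaining) = $2,200.29

Ending inventory = $2,200.29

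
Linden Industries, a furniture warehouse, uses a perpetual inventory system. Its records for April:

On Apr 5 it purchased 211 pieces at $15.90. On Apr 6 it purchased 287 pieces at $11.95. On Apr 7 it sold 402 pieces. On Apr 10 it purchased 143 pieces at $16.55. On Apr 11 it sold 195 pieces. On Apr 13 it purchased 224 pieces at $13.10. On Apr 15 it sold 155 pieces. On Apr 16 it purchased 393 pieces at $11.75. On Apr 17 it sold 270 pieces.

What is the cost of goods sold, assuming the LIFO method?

COGS = $13,654.60

Apr 7, 402 sold [LIFO — newest first]: 287 @ $11.95 + 115 @ $15.90 = $5,258.15
Apr 11, 195 sold [LIFO — newest first]: 143 @ $16.55 + 52 @ $15.90 = $3,193.45
Apr 15, 155 sold [LIFO — newest first]: 155 @ $13.10 = $2,030.50
Apr 17, 270 sold [LIFO — newest first]: 270 @ $11.75 = $3,172.50
Total COGS = $5,258.15 + $3,193.45 + $2,030.50 + $3,172.50 = $13,654.60
Ending inventory: 44 @ $15.90 + 69 @ $13.10 + 123 @ $11.75 = $3,048.75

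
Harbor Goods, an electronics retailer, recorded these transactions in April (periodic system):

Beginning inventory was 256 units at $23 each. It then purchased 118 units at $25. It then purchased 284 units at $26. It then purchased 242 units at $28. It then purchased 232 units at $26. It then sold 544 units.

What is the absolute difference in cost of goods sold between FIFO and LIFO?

FIFO COGS: 256 @ $23 + 118 @ $25 + 170 @ $26 = $13,258
LIFO COGS: 232 @ $26 + 242 @ $28 + 70 @ $26 = $14,628
Difference = |$13,258 − $14,628| = $1,370

$1,370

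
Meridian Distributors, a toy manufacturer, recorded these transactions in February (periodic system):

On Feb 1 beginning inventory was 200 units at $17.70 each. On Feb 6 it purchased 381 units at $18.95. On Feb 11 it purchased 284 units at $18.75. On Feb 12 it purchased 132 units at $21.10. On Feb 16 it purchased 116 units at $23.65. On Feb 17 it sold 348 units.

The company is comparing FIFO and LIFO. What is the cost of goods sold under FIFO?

COGS = $6,344.60

FIFO COGS: 200 @ $17.70 + 148 @ $18.95 = $6,344.60
LIFO COGS: 116 @ $23.65 + 132 @ $21.10 + 100 @ $18.75 = $7,403.60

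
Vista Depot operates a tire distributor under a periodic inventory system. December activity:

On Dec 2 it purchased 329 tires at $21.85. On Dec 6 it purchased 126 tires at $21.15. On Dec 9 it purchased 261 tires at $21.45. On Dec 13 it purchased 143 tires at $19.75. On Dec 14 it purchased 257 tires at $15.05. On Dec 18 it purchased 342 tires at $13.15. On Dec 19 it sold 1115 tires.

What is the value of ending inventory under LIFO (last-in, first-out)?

Ending inventory = $7,484.75

Dec 19, 1115 sold [LIFO — newest first]: 342 @ $13.15 + 257 @ $15.05 + 143 @ $19.75 + 261 @ $21.45 + 112 @ $21.15 = $19,156.65
Ending inventory: 329 @ $21.85 + 14 @ $21.15 = $7,484.75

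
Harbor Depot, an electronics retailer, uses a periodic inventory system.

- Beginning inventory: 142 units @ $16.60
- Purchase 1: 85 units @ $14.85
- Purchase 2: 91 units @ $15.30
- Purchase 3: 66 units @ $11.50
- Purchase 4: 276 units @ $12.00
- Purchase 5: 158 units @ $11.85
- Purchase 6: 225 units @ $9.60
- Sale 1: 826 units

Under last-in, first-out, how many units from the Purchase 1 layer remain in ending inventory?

75

Sale 1 (826) [LIFO — newest first]: 225 @ $9.60 + 158 @ $11.85 + 276 @ $12.00 + 66 @ $11.50 + 91 @ $15.30 + 10 @ $14.85 = $9,644.10
Ending inventory: 142 @ $16.60 + 75 @ $14.85 = $3,470.95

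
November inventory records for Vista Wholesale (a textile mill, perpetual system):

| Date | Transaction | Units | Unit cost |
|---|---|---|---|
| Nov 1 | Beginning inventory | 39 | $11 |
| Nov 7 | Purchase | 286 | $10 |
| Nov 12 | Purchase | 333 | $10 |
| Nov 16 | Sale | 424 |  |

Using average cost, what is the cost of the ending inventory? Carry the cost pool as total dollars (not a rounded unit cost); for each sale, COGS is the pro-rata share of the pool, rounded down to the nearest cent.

After Nov 1: 39 on hand, pool $429.00 (≈ $11.0000 each)
After Nov 7: 325 on hand, pool $3,289.00 (≈ $10.1200 each)
After Nov 12: 658 on hand, pool $6,619.00 (≈ $10.0593 each)
Nov 16, sell 424: 424/658 × $6,619.00 → $4,265.13
Ending inventory (cost pool remaining) = $2,353.87
Check: goods available $6,619.00 = COGS $4,265.13 + ending $2,353.87

Ending inventory = $2,353.87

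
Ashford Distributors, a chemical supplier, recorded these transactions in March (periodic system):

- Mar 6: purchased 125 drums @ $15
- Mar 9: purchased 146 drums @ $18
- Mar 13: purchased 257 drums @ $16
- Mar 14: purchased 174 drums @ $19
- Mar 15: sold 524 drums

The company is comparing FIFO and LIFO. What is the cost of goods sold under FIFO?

FIFO COGS: 125 @ $15 + 146 @ $18 + 253 @ $16 = $8,551
LIFO COGS: 174 @ $19 + 257 @ $16 + 93 @ $18 = $9,092

COGS = $8,551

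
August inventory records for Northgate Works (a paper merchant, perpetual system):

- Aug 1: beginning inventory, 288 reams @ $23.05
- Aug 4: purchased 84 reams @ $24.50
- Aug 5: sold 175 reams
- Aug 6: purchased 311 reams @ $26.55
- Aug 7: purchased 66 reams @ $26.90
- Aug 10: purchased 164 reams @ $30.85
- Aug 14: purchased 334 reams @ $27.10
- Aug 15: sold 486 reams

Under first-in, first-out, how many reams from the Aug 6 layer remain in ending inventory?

Aug 5, 175 sold [FIFO — oldest first]: 175 @ $23.05 = $4,033.75
Aug 15, 486 sold [FIFO — oldest first]: 113 @ $23.05 + 84 @ $24.50 + 289 @ $26.55 = $12,335.60
Total COGS = $4,033.75 + $12,335.60 = $16,369.35
Ending inventory: 22 @ $26.55 + 66 @ $26.90 + 164 @ $30.85 + 334 @ $27.10 = $16,470.30

22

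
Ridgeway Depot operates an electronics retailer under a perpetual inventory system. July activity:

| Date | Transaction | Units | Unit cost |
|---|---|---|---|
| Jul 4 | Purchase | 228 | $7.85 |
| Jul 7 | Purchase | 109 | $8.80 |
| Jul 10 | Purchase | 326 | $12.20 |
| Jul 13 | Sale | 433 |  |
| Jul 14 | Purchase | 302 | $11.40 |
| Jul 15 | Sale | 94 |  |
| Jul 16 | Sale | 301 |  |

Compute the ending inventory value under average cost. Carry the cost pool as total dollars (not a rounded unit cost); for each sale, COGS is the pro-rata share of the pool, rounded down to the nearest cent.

Ending inventory = $1,487.48

After Jul 4: 228 on hand, pool $1,789.80 (≈ $7.8500 each)
After Jul 7: 337 on hand, pool $2,749.00 (≈ $8.1573 each)
After Jul 10: 663 on hand, pool $6,726.20 (≈ $10.1451 each)
Jul 13, sell 433: 433/663 × $6,726.20 → $4,392.82
After Jul 14: 532 on hand, pool $5,776.18 (≈ $10.8575 each)
Jul 15, sell 94: 94/532 × $5,776.18 → $1,020.60
Jul 16, sell 301: 301/438 × $4,755.58 → $3,268.10
Total COGS = $4,392.82 + $1,020.60 + $3,268.10 = $8,681.52
Ending inventory (cost pool remaining) = $1,487.48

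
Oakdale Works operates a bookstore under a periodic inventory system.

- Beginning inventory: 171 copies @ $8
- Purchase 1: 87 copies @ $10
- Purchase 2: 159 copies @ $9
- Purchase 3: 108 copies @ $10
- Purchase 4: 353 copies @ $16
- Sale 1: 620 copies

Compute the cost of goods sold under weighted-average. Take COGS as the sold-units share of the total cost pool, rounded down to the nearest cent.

COGS = $7,341.84

Sale 1, sell 620: 620/878 × $10,397.00 → $7,341.84
Ending inventory (cost pool remaining) = $3,055.16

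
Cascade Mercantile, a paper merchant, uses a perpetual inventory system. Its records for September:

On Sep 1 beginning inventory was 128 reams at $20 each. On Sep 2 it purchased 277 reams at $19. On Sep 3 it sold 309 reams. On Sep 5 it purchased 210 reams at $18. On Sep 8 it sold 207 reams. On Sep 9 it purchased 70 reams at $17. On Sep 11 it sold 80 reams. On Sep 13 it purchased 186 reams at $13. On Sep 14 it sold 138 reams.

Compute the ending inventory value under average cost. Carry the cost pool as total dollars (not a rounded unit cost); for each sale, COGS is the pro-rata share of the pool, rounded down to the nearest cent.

Ending inventory = $1,995.06

After Sep 1: 128 on hand, pool $2,560.00 (≈ $20.0000 each)
After Sep 2: 405 on hand, pool $7,823.00 (≈ $19.3160 each)
Sep 3, sell 309: 309/405 × $7,823.00 → $5,968.65
After Sep 5: 306 on hand, pool $5,634.35 (≈ $18.4129 each)
Sep 8, sell 207: 207/306 × $5,634.35 → $3,811.47
After Sep 9: 169 on hand, pool $3,012.88 (≈ $17.8277 each)
Sep 11, sell 80: 80/169 × $3,012.88 → $1,426.21
After Sep 13: 275 on hand, pool $4,004.67 (≈ $14.5624 each)
Sep 14, sell 138: 138/275 × $4,004.67 → $2,009.61
Total COGS = $5,968.65 + $3,811.47 + $1,426.21 + $2,009.61 = $13,215.94
Ending inventory (cost pool remaining) = $1,995.06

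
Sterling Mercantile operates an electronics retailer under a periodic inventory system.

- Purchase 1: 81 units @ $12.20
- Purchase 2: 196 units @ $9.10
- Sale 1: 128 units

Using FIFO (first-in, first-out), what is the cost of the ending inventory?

Ending inventory = $1,355.90

Sale 1 (128) [FIFO — oldest first]: 81 @ $12.20 + 47 @ $9.10 = $1,415.90
Ending inventory: 149 @ $9.10 = $1,355.90
Check: goods available $2,771.80 = COGS $1,415.90 + ending $1,355.90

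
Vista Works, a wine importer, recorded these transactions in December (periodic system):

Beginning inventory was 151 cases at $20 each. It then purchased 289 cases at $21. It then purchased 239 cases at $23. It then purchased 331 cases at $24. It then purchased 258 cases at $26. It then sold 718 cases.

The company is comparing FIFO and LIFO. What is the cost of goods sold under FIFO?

COGS = $15,522

FIFO COGS: 151 @ $20 + 289 @ $21 + 239 @ $23 + 39 @ $24 = $15,522
LIFO COGS: 258 @ $26 + 331 @ $24 + 129 @ $23 = $17,619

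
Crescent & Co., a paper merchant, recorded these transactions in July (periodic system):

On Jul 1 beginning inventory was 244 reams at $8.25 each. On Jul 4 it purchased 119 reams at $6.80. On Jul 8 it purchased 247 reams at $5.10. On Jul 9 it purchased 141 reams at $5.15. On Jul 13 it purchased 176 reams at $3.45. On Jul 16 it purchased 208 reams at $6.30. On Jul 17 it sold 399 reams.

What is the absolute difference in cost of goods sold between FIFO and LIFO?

$1,010.95

FIFO COGS: 244 @ $8.25 + 119 @ $6.80 + 36 @ $5.10 = $3,005.80
LIFO COGS: 208 @ $6.30 + 176 @ $3.45 + 15 @ $5.15 = $1,994.85
Difference = |$3,005.80 − $1,994.85| = $1,010.95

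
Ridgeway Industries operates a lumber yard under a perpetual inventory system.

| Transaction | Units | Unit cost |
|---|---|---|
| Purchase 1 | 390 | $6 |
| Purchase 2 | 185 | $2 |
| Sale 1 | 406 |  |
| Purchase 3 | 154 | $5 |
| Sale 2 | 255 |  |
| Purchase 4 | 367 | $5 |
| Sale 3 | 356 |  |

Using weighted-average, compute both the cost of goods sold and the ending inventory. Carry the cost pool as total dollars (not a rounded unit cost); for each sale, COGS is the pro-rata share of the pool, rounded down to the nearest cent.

After Purchase 1: 390 on hand, pool $2,340.00 (≈ $6.0000 each)
After Purchase 2: 575 on hand, pool $2,710.00 (≈ $4.7130 each)
Sale 1, sell 406: 406/575 × $2,710.00 → $1,913.49
After Purchase 3: 323 on hand, pool $1,566.51 (≈ $4.8499 each)
Sale 2, sell 255: 255/323 × $1,566.51 → $1,236.71
After Purchase 4: 435 on hand, pool $2,164.80 (≈ $4.9766 each)
Sale 3, sell 356: 356/435 × $2,164.80 → $1,771.65
Total COGS = $1,913.49 + $1,236.71 + $1,771.65 = $4,921.85
Ending inventory (cost pool remaining) = $393.15
Check: goods available $5,315.00 = COGS $4,921.85 + ending $393.15

COGS = $4,921.85; ending inventory = $393.15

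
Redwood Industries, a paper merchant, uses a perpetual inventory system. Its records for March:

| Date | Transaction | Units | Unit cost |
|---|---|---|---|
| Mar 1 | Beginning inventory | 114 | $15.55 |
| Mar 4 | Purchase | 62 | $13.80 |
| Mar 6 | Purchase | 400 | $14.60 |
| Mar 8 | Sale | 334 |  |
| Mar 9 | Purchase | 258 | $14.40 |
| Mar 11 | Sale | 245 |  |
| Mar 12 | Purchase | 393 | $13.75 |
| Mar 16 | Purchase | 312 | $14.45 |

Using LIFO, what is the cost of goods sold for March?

COGS = $8,404.40

Mar 8, 334 sold [LIFO — newest first]: 334 @ $14.60 = $4,876.40
Mar 11, 245 sold [LIFO — newest first]: 245 @ $14.40 = $3,528.00
Total COGS = $4,876.40 + $3,528.00 = $8,404.40
Ending inventory: 114 @ $15.55 + 62 @ $13.80 + 66 @ $14.60 + 13 @ $14.40 + 393 @ $13.75 + 312 @ $14.45 = $13,691.25
Check: goods available $22,095.65 = COGS $8,404.40 + ending $13,691.25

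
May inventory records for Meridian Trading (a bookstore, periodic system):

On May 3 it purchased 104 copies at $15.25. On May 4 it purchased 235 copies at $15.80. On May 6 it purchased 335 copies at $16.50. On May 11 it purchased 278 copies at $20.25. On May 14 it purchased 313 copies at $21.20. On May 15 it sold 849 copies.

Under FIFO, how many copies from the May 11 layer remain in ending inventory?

May 15, 849 sold [FIFO — oldest first]: 104 @ $15.25 + 235 @ $15.80 + 335 @ $16.50 + 175 @ $20.25 = $14,370.25
Ending inventory: 103 @ $20.25 + 313 @ $21.20 = $8,721.35

103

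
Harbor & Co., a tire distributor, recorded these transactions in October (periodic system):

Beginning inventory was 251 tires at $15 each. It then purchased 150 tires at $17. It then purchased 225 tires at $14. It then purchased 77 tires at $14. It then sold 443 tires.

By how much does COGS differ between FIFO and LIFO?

FIFO COGS: 251 @ $15 + 150 @ $17 + 42 @ $14 = $6,903
LIFO COGS: 77 @ $14 + 225 @ $14 + 141 @ $17 = $6,625
Difference = |$6,903 − $6,625| = $278

$278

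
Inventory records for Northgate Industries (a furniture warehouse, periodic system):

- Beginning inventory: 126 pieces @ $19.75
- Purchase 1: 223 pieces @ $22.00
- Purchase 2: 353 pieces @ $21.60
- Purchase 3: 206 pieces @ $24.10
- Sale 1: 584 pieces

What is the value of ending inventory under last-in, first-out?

Ending inventory = $6,844.50

Sale 1 (584) [LIFO — newest first]: 206 @ $24.10 + 353 @ $21.60 + 25 @ $22.00 = $13,139.40
Ending inventory: 126 @ $19.75 + 198 @ $22.00 = $6,844.50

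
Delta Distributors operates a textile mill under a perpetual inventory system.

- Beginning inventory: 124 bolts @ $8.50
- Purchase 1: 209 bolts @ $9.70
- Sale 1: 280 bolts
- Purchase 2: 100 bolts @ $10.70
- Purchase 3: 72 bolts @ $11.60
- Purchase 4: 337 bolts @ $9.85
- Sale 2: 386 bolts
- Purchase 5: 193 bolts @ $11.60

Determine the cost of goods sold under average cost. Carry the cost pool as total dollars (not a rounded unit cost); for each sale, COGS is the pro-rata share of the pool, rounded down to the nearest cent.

COGS = $6,516.17

After Beginning: 124 on hand, pool $1,054.00 (≈ $8.5000 each)
After Purchase 1: 333 on hand, pool $3,081.30 (≈ $9.2532 each)
Sale 1, sell 280: 280/333 × $3,081.30 → $2,590.88
After Purchase 2: 153 on hand, pool $1,560.42 (≈ $10.1988 each)
After Purchase 3: 225 on hand, pool $2,395.62 (≈ $10.6472 each)
After Purchase 4: 562 on hand, pool $5,715.07 (≈ $10.1692 each)
Sale 2, sell 386: 386/562 × $5,715.07 → $3,925.29
After Purchase 5: 369 on hand, pool $4,028.58 (≈ $10.9176 each)
Total COGS = $2,590.88 + $3,925.29 = $6,516.17
Ending inventory (cost pool remaining) = $4,028.58
Check: goods available $10,544.75 = COGS $6,516.17 + ending $4,028.58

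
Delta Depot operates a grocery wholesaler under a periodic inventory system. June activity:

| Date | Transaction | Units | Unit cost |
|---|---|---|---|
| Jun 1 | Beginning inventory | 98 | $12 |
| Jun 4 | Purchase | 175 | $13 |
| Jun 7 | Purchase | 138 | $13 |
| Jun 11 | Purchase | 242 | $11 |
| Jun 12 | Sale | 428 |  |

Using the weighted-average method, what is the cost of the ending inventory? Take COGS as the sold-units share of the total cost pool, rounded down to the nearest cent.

Jun 12, sell 428: 428/653 × $7,907.00 → $5,182.53
Ending inventory (cost pool remaining) = $2,724.47
Check: goods available $7,907.00 = COGS $5,182.53 + ending $2,724.47

Ending inventory = $2,724.47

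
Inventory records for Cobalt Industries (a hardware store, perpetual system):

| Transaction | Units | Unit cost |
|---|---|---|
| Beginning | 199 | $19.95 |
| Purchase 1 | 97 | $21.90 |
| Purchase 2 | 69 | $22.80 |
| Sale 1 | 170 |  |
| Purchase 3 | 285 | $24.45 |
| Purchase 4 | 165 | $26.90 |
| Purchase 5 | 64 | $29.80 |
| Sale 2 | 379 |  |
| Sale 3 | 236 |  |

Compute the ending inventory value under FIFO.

Sale 1 (170) [FIFO — oldest first]: 170 @ $19.95 = $3,391.50
Sale 2 (379) [FIFO — oldest first]: 29 @ $19.95 + 97 @ $21.90 + 69 @ $22.80 + 184 @ $24.45 = $8,774.85
Sale 3 (236) [FIFO — oldest first]: 101 @ $24.45 + 135 @ $26.90 = $6,100.95
Total COGS = $3,391.50 + $8,774.85 + $6,100.95 = $18,267.30
Ending inventory: 30 @ $26.90 + 64 @ $29.80 = $2,714.20

Ending inventory = $2,714.20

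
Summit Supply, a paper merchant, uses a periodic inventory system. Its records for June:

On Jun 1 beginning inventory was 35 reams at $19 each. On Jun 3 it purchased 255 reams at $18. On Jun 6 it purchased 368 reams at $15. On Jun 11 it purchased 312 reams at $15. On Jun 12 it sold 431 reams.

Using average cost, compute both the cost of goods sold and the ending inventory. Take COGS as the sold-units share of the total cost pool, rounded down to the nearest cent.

COGS = $6,867.11; ending inventory = $8,587.89

Jun 12, sell 431: 431/970 × $15,455.00 → $6,867.11
Ending inventory (cost pool remaining) = $8,587.89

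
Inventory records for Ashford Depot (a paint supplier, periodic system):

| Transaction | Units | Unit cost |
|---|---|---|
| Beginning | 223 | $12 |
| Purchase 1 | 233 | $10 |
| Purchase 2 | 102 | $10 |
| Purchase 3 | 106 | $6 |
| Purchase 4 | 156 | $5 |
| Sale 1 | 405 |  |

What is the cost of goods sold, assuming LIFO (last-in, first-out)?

COGS = $2,846

Sale 1 (405) [LIFO — newest first]: 156 @ $5 + 106 @ $6 + 102 @ $10 + 41 @ $10 = $2,846
Ending inventory: 223 @ $12 + 192 @ $10 = $4,596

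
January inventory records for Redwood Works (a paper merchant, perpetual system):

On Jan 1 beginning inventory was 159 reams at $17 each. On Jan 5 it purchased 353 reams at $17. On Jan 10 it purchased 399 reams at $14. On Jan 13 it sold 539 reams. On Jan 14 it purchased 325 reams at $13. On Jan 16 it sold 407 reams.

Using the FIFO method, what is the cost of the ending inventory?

Ending inventory = $3,770

Jan 13, 539 sold [FIFO — oldest first]: 159 @ $17 + 353 @ $17 + 27 @ $14 = $9,082
Jan 16, 407 sold [FIFO — oldest first]: 372 @ $14 + 35 @ $13 = $5,663
Total COGS = $9,082 + $5,663 = $14,745
Ending inventory: 290 @ $13 = $3,770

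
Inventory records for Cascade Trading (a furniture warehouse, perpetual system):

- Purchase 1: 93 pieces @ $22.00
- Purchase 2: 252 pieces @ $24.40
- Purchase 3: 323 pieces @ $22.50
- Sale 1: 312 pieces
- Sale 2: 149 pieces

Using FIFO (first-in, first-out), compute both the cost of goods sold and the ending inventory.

Sale 1 (312) [FIFO — oldest first]: 93 @ $22.00 + 219 @ $24.40 = $7,389.60
Sale 2 (149) [FIFO — oldest first]: 33 @ $24.40 + 116 @ $22.50 = $3,415.20
Total COGS = $7,389.60 + $3,415.20 = $10,804.80
Ending inventory: 207 @ $22.50 = $4,657.50

COGS = $10,804.80; ending inventory = $4,657.50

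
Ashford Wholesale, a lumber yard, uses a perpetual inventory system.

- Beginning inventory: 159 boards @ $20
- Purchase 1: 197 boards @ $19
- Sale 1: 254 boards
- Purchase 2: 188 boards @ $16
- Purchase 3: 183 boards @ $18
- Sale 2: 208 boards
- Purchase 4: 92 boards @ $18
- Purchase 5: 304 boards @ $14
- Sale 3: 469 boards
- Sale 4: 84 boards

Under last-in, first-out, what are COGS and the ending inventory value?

Sale 1 (254) [LIFO — newest first]: 197 @ $19 + 57 @ $20 = $4,883
Sale 2 (208) [LIFO — newest first]: 183 @ $18 + 25 @ $16 = $3,694
Sale 3 (469) [LIFO — newest first]: 304 @ $14 + 92 @ $18 + 73 @ $16 = $7,080
Sale 4 (84) [LIFO — newest first]: 84 @ $16 = $1,344
Total COGS = $4,883 + $3,694 + $7,080 + $1,344 = $17,001
Ending inventory: 102 @ $20 + 6 @ $16 = $2,136

COGS = $17,001; ending inventory = $2,136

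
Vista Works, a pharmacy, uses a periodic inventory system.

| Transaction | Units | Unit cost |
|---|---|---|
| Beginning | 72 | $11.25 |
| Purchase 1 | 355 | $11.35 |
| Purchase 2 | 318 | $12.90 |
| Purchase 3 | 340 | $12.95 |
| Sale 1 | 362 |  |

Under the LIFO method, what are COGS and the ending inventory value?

Sale 1 (362) [LIFO — newest first]: 340 @ $12.95 + 22 @ $12.90 = $4,686.80
Ending inventory: 72 @ $11.25 + 355 @ $11.35 + 296 @ $12.90 = $8,657.65

COGS = $4,686.80; ending inventory = $8,657.65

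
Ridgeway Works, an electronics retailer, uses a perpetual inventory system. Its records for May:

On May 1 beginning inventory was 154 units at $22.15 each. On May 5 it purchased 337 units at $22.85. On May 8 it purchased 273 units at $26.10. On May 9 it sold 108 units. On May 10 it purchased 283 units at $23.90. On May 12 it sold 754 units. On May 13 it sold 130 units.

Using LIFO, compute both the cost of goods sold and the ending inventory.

COGS = $23,782.30; ending inventory = $1,218.25

May 9, 108 sold [LIFO — newest first]: 108 @ $26.10 = $2,818.80
May 12, 754 sold [LIFO — newest first]: 283 @ $23.90 + 165 @ $26.10 + 306 @ $22.85 = $18,062.30
May 13, 130 sold [LIFO — newest first]: 31 @ $22.85 + 99 @ $22.15 = $2,901.20
Total COGS = $2,818.80 + $18,062.30 + $2,901.20 = $23,782.30
Ending inventory: 55 @ $22.15 = $1,218.25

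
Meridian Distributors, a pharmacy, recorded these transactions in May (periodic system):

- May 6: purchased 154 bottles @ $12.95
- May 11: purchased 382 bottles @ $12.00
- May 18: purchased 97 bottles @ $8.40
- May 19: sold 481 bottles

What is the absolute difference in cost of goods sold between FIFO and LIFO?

$493.60

FIFO COGS: 154 @ $12.95 + 327 @ $12.00 = $5,918.30
LIFO COGS: 97 @ $8.40 + 382 @ $12.00 + 2 @ $12.95 = $5,424.70
Difference = |$5,918.30 − $5,424.70| = $493.60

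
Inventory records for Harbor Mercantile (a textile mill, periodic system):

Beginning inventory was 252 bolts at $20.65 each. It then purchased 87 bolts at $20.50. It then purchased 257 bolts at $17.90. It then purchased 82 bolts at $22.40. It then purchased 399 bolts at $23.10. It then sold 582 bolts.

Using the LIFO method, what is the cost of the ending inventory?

Ending inventory = $9,779.70

Sale 1 (582) [LIFO — newest first]: 399 @ $23.10 + 82 @ $22.40 + 101 @ $17.90 = $12,861.60
Ending inventory: 252 @ $20.65 + 87 @ $20.50 + 156 @ $17.90 = $9,779.70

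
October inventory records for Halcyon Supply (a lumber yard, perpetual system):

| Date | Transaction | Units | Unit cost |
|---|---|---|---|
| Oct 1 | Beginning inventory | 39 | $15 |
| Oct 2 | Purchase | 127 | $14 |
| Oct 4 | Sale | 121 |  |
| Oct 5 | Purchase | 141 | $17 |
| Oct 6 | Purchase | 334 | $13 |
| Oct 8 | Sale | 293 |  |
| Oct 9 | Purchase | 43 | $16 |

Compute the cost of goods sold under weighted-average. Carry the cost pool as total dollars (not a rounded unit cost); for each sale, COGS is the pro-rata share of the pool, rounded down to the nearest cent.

After Oct 1: 39 on hand, pool $585.00 (≈ $15.0000 each)
After Oct 2: 166 on hand, pool $2,363.00 (≈ $14.2349 each)
Oct 4, sell 121: 121/166 × $2,363.00 → $1,722.42
After Oct 5: 186 on hand, pool $3,037.58 (≈ $16.3311 each)
After Oct 6: 520 on hand, pool $7,379.58 (≈ $14.1915 each)
Oct 8, sell 293: 293/520 × $7,379.58 → $4,158.10
After Oct 9: 270 on hand, pool $3,909.48 (≈ $14.4796 each)
Total COGS = $1,722.42 + $4,158.10 = $5,880.52
Ending inventory (cost pool remaining) = $3,909.48

COGS = $5,880.52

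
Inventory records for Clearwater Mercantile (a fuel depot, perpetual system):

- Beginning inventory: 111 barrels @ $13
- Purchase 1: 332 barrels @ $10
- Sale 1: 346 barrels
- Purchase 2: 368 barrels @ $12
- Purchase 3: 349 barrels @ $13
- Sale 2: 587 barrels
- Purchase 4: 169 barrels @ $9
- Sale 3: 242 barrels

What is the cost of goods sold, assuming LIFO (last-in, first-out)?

COGS = $13,292

Sale 1 (346) [LIFO — newest first]: 332 @ $10 + 14 @ $13 = $3,502
Sale 2 (587) [LIFO — newest first]: 349 @ $13 + 238 @ $12 = $7,393
Sale 3 (242) [LIFO — newest first]: 169 @ $9 + 73 @ $12 = $2,397
Total COGS = $3,502 + $7,393 + $2,397 = $13,292
Ending inventory: 97 @ $13 + 57 @ $12 = $1,945
Check: goods available $15,237 = COGS $13,292 + ending $1,945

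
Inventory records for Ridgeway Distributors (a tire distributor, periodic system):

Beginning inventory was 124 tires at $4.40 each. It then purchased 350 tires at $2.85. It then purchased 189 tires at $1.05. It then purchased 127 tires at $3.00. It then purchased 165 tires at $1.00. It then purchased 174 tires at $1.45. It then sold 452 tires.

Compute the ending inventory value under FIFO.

Sale 1 (452) [FIFO — oldest first]: 124 @ $4.40 + 328 @ $2.85 = $1,480.40
Ending inventory: 22 @ $2.85 + 189 @ $1.05 + 127 @ $3.00 + 165 @ $1.00 + 174 @ $1.45 = $1,059.45
Check: goods available $2,539.85 = COGS $1,480.40 + ending $1,059.45

Ending inventory = $1,059.45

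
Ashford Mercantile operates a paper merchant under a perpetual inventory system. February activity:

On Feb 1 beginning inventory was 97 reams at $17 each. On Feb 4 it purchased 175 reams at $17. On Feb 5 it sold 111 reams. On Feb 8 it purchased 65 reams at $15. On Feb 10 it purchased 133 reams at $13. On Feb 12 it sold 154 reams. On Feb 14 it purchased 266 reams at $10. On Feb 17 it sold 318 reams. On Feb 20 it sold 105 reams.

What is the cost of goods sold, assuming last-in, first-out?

Feb 5, 111 sold [LIFO — newest first]: 111 @ $17 = $1,887
Feb 12, 154 sold [LIFO — newest first]: 133 @ $13 + 21 @ $15 = $2,044
Feb 17, 318 sold [LIFO — newest first]: 266 @ $10 + 44 @ $15 + 8 @ $17 = $3,456
Feb 20, 105 sold [LIFO — newest first]: 56 @ $17 + 49 @ $17 = $1,785
Total COGS = $1,887 + $2,044 + $3,456 + $1,785 = $9,172
Ending inventory: 48 @ $17 = $816
Check: goods available $9,988 = COGS $9,172 + ending $816

COGS = $9,172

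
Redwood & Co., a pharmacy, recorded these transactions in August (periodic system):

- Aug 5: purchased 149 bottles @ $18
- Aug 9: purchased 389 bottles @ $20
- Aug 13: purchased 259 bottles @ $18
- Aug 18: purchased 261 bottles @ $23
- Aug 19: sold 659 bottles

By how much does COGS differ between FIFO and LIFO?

$805

FIFO COGS: 149 @ $18 + 389 @ $20 + 121 @ $18 = $12,640
LIFO COGS: 261 @ $23 + 259 @ $18 + 139 @ $20 = $13,445
Difference = |$12,640 − $13,445| = $805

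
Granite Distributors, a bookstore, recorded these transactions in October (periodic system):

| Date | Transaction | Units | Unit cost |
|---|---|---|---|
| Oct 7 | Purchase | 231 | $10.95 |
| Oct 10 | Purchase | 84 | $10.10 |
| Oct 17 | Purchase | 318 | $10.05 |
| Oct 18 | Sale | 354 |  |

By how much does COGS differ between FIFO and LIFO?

FIFO COGS: 231 @ $10.95 + 84 @ $10.10 + 39 @ $10.05 = $3,769.80
LIFO COGS: 318 @ $10.05 + 36 @ $10.10 = $3,559.50
Difference = |$3,769.80 − $3,559.50| = $210.30

$210.30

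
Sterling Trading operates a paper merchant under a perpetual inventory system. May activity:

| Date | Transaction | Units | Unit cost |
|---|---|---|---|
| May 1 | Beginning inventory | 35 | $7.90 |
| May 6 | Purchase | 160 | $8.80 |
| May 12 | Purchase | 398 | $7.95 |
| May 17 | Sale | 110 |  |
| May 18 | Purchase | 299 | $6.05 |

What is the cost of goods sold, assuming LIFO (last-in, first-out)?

May 17, 110 sold [LIFO — newest first]: 110 @ $7.95 = $874.50
Ending inventory: 35 @ $7.90 + 160 @ $8.80 + 288 @ $7.95 + 299 @ $6.05 = $5,783.05
Check: goods available $6,657.55 = COGS $874.50 + ending $5,783.05

COGS = $874.50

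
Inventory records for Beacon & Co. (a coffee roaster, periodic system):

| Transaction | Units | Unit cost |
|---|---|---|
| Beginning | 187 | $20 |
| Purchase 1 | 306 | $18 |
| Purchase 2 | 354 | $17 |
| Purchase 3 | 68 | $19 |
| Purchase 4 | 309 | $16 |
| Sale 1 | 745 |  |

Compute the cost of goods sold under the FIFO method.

COGS = $13,532

Sale 1 (745) [FIFO — oldest first]: 187 @ $20 + 306 @ $18 + 252 @ $17 = $13,532
Ending inventory: 102 @ $17 + 68 @ $19 + 309 @ $16 = $7,970
Check: goods available $21,502 = COGS $13,532 + ending $7,970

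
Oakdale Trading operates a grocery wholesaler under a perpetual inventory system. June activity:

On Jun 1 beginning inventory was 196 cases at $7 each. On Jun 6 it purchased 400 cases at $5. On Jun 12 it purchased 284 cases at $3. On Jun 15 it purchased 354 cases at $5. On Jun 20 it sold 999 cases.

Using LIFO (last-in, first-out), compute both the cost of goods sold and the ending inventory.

COGS = $4,427; ending inventory = $1,567

Jun 20, 999 sold [LIFO — newest first]: 354 @ $5 + 284 @ $3 + 361 @ $5 = $4,427
Ending inventory: 196 @ $7 + 39 @ $5 = $1,567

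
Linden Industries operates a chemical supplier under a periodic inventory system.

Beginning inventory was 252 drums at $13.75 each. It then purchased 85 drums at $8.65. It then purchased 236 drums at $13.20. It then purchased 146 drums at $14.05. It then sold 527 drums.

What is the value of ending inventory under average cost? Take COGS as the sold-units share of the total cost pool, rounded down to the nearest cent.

Sale 1, sell 527: 527/719 × $9,366.75 → $6,865.47
Ending inventory (cost pool remaining) = $2,501.28
Check: goods available $9,366.75 = COGS $6,865.47 + ending $2,501.28

Ending inventory = $2,501.28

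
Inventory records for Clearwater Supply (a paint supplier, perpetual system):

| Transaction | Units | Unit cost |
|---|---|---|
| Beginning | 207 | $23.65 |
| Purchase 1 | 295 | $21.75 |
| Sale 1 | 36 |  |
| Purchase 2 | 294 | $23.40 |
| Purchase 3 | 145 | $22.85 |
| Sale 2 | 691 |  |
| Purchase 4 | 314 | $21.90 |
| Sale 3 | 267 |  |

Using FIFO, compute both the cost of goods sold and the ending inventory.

COGS = $22,665.35; ending inventory = $5,715.90

Sale 1 (36) [FIFO — oldest first]: 36 @ $23.65 = $851.40
Sale 2 (691) [FIFO — oldest first]: 171 @ $23.65 + 295 @ $21.75 + 225 @ $23.40 = $15,725.40
Sale 3 (267) [FIFO — oldest first]: 69 @ $23.40 + 145 @ $22.85 + 53 @ $21.90 = $6,088.55
Total COGS = $851.40 + $15,725.40 + $6,088.55 = $22,665.35
Ending inventory: 261 @ $21.90 = $5,715.90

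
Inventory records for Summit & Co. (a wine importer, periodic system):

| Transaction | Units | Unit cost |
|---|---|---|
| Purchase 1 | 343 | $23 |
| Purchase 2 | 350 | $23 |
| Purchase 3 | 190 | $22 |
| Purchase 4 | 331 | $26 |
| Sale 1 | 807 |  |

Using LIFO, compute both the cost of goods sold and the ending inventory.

COGS = $19,364; ending inventory = $9,361

Sale 1 (807) [LIFO — newest first]: 331 @ $26 + 190 @ $22 + 286 @ $23 = $19,364
Ending inventory: 343 @ $23 + 64 @ $23 = $9,361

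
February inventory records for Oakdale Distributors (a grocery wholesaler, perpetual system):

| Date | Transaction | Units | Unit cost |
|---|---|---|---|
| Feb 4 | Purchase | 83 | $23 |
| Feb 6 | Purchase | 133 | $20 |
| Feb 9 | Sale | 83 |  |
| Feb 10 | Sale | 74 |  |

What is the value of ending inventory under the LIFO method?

Ending inventory = $1,357

Feb 9, 83 sold [LIFO — newest first]: 83 @ $20 = $1,660
Feb 10, 74 sold [LIFO — newest first]: 50 @ $20 + 24 @ $23 = $1,552
Total COGS = $1,660 + $1,552 = $3,212
Ending inventory: 59 @ $23 = $1,357
Check: goods available $4,569 = COGS $3,212 + ending $1,357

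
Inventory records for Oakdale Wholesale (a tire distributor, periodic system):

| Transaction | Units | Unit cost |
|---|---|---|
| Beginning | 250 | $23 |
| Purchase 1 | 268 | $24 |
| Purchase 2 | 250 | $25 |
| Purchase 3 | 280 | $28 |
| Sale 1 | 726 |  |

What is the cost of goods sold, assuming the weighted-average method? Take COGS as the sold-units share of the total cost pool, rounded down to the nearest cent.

Sale 1, sell 726: 726/1048 × $26,272.00 → $18,199.87
Ending inventory (cost pool remaining) = $8,072.13
Check: goods available $26,272.00 = COGS $18,199.87 + ending $8,072.13

COGS = $18,199.87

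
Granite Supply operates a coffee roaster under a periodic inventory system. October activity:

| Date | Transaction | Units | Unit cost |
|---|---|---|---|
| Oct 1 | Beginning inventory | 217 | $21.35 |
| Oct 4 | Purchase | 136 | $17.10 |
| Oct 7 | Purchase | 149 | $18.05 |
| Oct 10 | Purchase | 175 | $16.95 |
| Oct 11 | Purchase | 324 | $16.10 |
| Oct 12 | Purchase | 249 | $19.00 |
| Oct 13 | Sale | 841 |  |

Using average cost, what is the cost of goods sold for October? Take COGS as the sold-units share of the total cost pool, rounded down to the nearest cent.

COGS = $15,179.47

Oct 13, sell 841: 841/1250 × $22,561.65 → $15,179.47
Ending inventory (cost pool remaining) = $7,382.18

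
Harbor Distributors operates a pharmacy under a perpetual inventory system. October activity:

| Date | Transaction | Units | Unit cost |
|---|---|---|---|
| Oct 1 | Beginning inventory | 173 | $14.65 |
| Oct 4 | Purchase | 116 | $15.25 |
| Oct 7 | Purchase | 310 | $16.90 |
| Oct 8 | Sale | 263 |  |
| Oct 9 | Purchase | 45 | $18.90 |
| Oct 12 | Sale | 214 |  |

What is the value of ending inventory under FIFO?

Oct 8, 263 sold [FIFO — oldest first]: 173 @ $14.65 + 90 @ $15.25 = $3,906.95
Oct 12, 214 sold [FIFO — oldest first]: 26 @ $15.25 + 188 @ $16.90 = $3,573.70
Total COGS = $3,906.95 + $3,573.70 = $7,480.65
Ending inventory: 122 @ $16.90 + 45 @ $18.90 = $2,912.30

Ending inventory = $2,912.30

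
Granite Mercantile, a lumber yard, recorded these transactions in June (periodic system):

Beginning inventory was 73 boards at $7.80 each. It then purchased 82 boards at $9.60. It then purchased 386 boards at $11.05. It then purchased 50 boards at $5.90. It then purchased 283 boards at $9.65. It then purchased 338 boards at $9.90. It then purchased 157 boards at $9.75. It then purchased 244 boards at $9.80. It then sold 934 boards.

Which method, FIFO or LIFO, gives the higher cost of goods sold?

FIFO COGS: 73 @ $7.80 + 82 @ $9.60 + 386 @ $11.05 + 50 @ $5.90 + 283 @ $9.65 + 60 @ $9.90 = $9,241.85
LIFO COGS: 244 @ $9.80 + 157 @ $9.75 + 338 @ $9.90 + 195 @ $9.65 = $9,149.90

FIFO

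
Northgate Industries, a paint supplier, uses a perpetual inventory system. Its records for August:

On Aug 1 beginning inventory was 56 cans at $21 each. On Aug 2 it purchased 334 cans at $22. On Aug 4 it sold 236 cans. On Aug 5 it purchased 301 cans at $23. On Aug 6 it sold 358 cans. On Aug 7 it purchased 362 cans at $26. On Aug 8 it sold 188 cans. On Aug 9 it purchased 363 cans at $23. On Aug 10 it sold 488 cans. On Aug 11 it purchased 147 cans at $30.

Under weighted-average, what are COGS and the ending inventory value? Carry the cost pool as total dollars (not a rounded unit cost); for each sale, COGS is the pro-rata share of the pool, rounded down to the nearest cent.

COGS = $29,707.44; ending inventory = $7,910.56

After Aug 1: 56 on hand, pool $1,176.00 (≈ $21.0000 each)
After Aug 2: 390 on hand, pool $8,524.00 (≈ $21.8564 each)
Aug 4, sell 236: 236/390 × $8,524.00 → $5,158.11
After Aug 5: 455 on hand, pool $10,288.89 (≈ $22.6129 each)
Aug 6, sell 358: 358/455 × $10,288.89 → $8,095.43
After Aug 7: 459 on hand, pool $11,605.46 (≈ $25.2842 each)
Aug 8, sell 188: 188/459 × $11,605.46 → $4,753.43
After Aug 9: 634 on hand, pool $15,201.03 (≈ $23.9764 each)
Aug 10, sell 488: 488/634 × $15,201.03 → $11,700.47
After Aug 11: 293 on hand, pool $7,910.56 (≈ $26.9985 each)
Total COGS = $5,158.11 + $8,095.43 + $4,753.43 + $11,700.47 = $29,707.44
Ending inventory (cost pool remaining) = $7,910.56
Check: goods available $37,618.00 = COGS $29,707.44 + ending $7,910.56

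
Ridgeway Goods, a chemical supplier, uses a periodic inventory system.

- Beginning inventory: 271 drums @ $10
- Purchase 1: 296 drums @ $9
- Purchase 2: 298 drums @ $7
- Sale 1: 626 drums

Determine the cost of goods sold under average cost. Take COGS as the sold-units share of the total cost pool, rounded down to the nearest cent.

COGS = $5,398.79

Sale 1, sell 626: 626/865 × $7,460.00 → $5,398.79
Ending inventory (cost pool remaining) = $2,061.21
Check: goods available $7,460.00 = COGS $5,398.79 + ending $2,061.21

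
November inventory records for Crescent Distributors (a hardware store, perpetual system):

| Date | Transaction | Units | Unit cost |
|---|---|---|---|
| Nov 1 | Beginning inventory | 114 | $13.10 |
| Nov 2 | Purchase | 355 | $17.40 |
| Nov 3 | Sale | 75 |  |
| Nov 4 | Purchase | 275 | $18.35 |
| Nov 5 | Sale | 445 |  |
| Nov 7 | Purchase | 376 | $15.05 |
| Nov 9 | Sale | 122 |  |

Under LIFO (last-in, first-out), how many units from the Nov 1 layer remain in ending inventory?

Nov 3, 75 sold [LIFO — newest first]: 75 @ $17.40 = $1,305.00
Nov 5, 445 sold [LIFO — newest first]: 275 @ $18.35 + 170 @ $17.40 = $8,004.25
Nov 9, 122 sold [LIFO — newest first]: 122 @ $15.05 = $1,836.10
Total COGS = $1,305.00 + $8,004.25 + $1,836.10 = $11,145.35
Ending inventory: 114 @ $13.10 + 110 @ $17.40 + 254 @ $15.05 = $7,230.10

114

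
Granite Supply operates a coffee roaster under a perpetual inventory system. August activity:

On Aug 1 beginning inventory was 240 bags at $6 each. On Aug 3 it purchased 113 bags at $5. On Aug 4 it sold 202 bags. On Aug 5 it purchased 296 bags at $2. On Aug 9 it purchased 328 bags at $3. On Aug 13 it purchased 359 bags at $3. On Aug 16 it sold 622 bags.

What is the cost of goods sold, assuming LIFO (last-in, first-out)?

Aug 4, 202 sold [LIFO — newest first]: 113 @ $5 + 89 @ $6 = $1,099
Aug 16, 622 sold [LIFO — newest first]: 359 @ $3 + 263 @ $3 = $1,866
Total COGS = $1,099 + $1,866 = $2,965
Ending inventory: 151 @ $6 + 296 @ $2 + 65 @ $3 = $1,693

COGS = $2,965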